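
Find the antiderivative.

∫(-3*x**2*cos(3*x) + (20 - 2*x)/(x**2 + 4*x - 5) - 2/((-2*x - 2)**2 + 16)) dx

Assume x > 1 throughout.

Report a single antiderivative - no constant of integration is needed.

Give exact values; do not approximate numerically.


Answer: -x**2*sin(3*x) - 2*x*cos(3*x)/3 + 3*log(x - 1) - 5*log(x + 5) + 2*sin(3*x)/9 - atan(x/2 + 1/2)/4.


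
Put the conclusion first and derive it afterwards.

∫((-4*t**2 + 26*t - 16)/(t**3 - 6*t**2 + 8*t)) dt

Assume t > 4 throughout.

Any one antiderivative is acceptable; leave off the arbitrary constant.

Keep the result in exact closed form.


The answer is -2*log(t) + 3*log(t - 4) - 5*log(t - 2).
Step 1. Decompose ∫((-4*t**2 + 26*t - 16)/(t**3 - 6*t**2 + 8*t)) dt by partial fractions, (-4*t**2 + 26*t - 16)/(t**3 - 6*t**2 + 8*t) = -5/(t - 2) + 3/(t - 4) - 2/t: now ∫(-2/t) dt + ∫(3/(t - 4)) dt + ∫(-5/(t - 2)) dt.
Step 2. Evaluate the standard form [assuming t > 0]: now -2*log(t) + ∫(3/(t - 4)) dt + ∫(-5/(t - 2)) dt.
Step 3. Evaluate the standard form [assuming t > 2]: now -2*log(t) - 5*log(t - 2) + ∫(3/(t - 4)) dt.
Step 4. Evaluate the standard form [assuming t > 4]: now -2*log(t) + 3*log(t - 4) - 5*log(t - 2).
Answer: -2*log(t) + 3*log(t - 4) - 5*log(t - 2).


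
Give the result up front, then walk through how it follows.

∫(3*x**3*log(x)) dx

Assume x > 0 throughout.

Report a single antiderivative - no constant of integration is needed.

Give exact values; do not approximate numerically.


The answer is 3*x**4*log(x)/4 - 3*x**4/16.
Step 1. Integrate ∫(3*x**3*log(x)) dx by parts with u = log(x), dv = (3*x**3) dx, so v = 3*x**4/4 [assuming x > 0]: now 3*x**4*log(x)/4 + ∫(-3*x**3/4) dx.
Step 2. Evaluate the standard form: now 3*x**4*log(x)/4 - 3*x**4/16.
Answer: 3*x**4*log(x)/4 - 3*x**4/16.


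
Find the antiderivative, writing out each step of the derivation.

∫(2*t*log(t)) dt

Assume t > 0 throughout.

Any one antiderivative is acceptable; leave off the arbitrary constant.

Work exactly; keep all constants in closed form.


Step 1. Integrate ∫(2*t*log(t)) dt by parts with u = log(t), dv = (2*t) dt, so v = t**2 [assuming t > 0]: now t**2*log(t) + ∫(-t) dt.
Step 2. Evaluate the standard form: now t**2*log(t) - t**2/2.
Answer: t**2*log(t) - t**2/2.


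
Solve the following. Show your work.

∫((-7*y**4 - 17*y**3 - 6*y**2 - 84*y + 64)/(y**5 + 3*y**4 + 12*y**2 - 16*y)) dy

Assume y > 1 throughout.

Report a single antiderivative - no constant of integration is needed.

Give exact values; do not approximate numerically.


Step 1. Decompose ∫((-7*y**4 - 17*y**3 - 6*y**2 - 84*y + 64)/(y**5 + 3*y**4 + 12*y**2 - 16*y)) dy by partial fractions, (-7*y**4 - 17*y**3 - 6*y**2 - 84*y + 64)/(y**5 + 3*y**4 + 12*y**2 - 16*y) = 2/(y**2 + 4) - 1/(y + 4) - 2/(y - 1) - 4/y: now ∫(-4/y) dy + ∫(-2/(y - 1)) dy + ∫(-1/(y + 4)) dy + ∫(2/(y**2 + 4)) dy.
Step 2. Evaluate the standard form [assuming y > -4]: now -log(y + 4) + ∫(-4/y) dy + ∫(-2/(y - 1)) dy + ∫(2/(y**2 + 4)) dy.
Step 3. Evaluate the standard form [assuming y > 0]: now -4*log(y) - log(y + 4) + ∫(-2/(y - 1)) dy + ∫(2/(y**2 + 4)) dy.
Step 4. Evaluate the standard form [assuming y > 1]: now -4*log(y) - 2*log(y - 1) - log(y + 4) + ∫(2/(y**2 + 4)) dy.
Step 5. Evaluate the standard form: now -4*log(y) - 2*log(y - 1) - log(y + 4) + atan(y/2).
Answer: -4*log(y) - 2*log(y - 1) - log(y + 4) + atan(y/2).


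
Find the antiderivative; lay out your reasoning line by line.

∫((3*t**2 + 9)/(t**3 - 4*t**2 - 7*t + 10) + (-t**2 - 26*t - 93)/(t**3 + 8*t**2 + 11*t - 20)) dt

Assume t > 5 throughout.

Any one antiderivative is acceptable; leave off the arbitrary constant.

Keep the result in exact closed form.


Step 1. Rewrite: now ∫((3*t**2 + 9)/(t**3 - 4*t**2 - 7*t + 10)) dt + ∫((-t**2 - 26*t - 93)/(t**3 + 8*t**2 + 11*t - 20)) dt.
Step 2. Decompose ∫((3*t**2 + 9)/(t**3 - 4*t**2 - 7*t + 10)) dt by partial fractions, (3*t**2 + 9)/(t**3 - 4*t**2 - 7*t + 10) = 1/(t + 2) - 1/(t - 1) + 3/(t - 5): now ∫((-t**2 - 26*t - 93)/(t**3 + 8*t**2 + 11*t - 20)) dt + ∫(3/(t - 5)) dt + ∫(-1/(t - 1)) dt + ∫(1/(t + 2)) dt.
Step 3. Evaluate the standard form [assuming t > 1]: now -log(t - 1) + ∫((-t**2 - 26*t - 93)/(t**3 + 8*t**2 + 11*t - 20)) dt + ∫(3/(t - 5)) dt + ∫(1/(t + 2)) dt.
Step 4. Evaluate the standard form [assuming t > -2]: now -log(t - 1) + log(t + 2) + ∫((-t**2 - 26*t - 93)/(t**3 + 8*t**2 + 11*t - 20)) dt + ∫(3/(t - 5)) dt.
Step 5. Evaluate the standard form [assuming t > 5]: now 3*log(t - 5) - log(t - 1) + log(t + 2) + ∫((-t**2 - 26*t - 93)/(t**3 + 8*t**2 + 11*t - 20)) dt.
Step 6. Decompose ∫((-t**2 - 26*t - 93)/(t**3 + 8*t**2 + 11*t - 20)) dt by partial fractions, (-t**2 - 26*t - 93)/(t**3 + 8*t**2 + 11*t - 20) = 2/(t + 5) + 1/(t + 4) - 4/(t - 1): now 3*log(t - 5) - log(t - 1) + log(t + 2) + ∫(-4/(t - 1)) dt + ∫(1/(t + 4)) dt + ∫(2/(t + 5)) dt.
Step 7. Evaluate the standard form [assuming t > -5]: now 3*log(t - 5) - log(t - 1) + log(t + 2) + 2*log(t + 5) + ∫(-4/(t - 1)) dt + ∫(1/(t + 4)) dt.
Step 8. Evaluate the standard form [assuming t > 1]: now 3*log(t - 5) - 5*log(t - 1) + log(t + 2) + 2*log(t + 5) + ∫(1/(t + 4)) dt.
Step 9. Evaluate the standard form [assuming t > -4]: now 3*log(t - 5) - 5*log(t - 1) + log(t + 2) + log(t + 4) + 2*log(t + 5).
Answer: 3*log(t - 5) - 5*log(t - 1) + log(t + 2) + log(t + 4) + 2*log(t + 5).


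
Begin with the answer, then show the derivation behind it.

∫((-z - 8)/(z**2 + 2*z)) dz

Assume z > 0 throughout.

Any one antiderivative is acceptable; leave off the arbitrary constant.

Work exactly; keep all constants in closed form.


The answer is -4*log(z) + 3*log(z + 2).
Step 1. Decompose ∫((-z - 8)/(z**2 + 2*z)) dz by partial fractions, (-z - 8)/(z**2 + 2*z) = 3/(z + 2) - 4/z: now ∫(-4/z) dz + ∫(3/(z + 2)) dz.
Step 2. Evaluate the standard form [assuming z > -2]: now 3*log(z + 2) + ∫(-4/z) dz.
Step 3. Evaluate the standard form [assuming z > 0]: now -4*log(z) + 3*log(z + 2).
Answer: -4*log(z) + 3*log(z + 2).


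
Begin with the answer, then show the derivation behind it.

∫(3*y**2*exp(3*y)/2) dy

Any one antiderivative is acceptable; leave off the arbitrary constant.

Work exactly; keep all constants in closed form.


The answer is y**2*exp(3*y)/2 - y*exp(3*y)/3 + exp(3*y)/9.
Step 1. Integrate ∫(3*y**2*exp(3*y)/2) dy by parts with u = y**2, dv = (3*exp(3*y)/2) dy, so v = exp(3*y)/2: now y**2*exp(3*y)/2 + ∫(-y*exp(3*y)) dy.
Step 2. Integrate ∫(-y*exp(3*y)) dy by parts with u = y, dv = (-exp(3*y)) dy, so v = -exp(3*y)/3: now y**2*exp(3*y)/2 - y*exp(3*y)/3 + ∫(exp(3*y)/3) dy.
Step 3. Evaluate the standard form: now y**2*exp(3*y)/2 - y*exp(3*y)/3 + exp(3*y)/9.
Answer: y**2*exp(3*y)/2 - y*exp(3*y)/3 + exp(3*y)/9.


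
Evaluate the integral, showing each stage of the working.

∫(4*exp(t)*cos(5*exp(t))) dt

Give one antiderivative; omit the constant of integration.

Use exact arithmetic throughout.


Step 1. Substitute u = exp(t), turning ∫(4*exp(t)*cos(5*exp(t))) dt into ∫(4*cos(5*u)) du: now ∫(4*cos(5*u)) du.
Step 2. Evaluate the standard form: now 4*sin(5*u)/5.
Step 3. Substitute back u = exp(t): now 4*sin(5*exp(t))/5.
Answer: 4*sin(5*exp(t))/5.


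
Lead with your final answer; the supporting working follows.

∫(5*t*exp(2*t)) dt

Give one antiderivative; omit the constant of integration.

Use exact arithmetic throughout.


The answer is 5*t*exp(2*t)/2 - 5*exp(2*t)/4.
Step 1. Integrate ∫(5*t*exp(2*t)) dt by parts with u = t, dv = (5*exp(2*t)) dt, so v = 5*exp(2*t)/2: now 5*t*exp(2*t)/2 + ∫(-5*exp(2*t)/2) dt.
Step 2. Evaluate the standard form: now 5*t*exp(2*t)/2 - 5*exp(2*t)/4.
Answer: 5*t*exp(2*t)/2 - 5*exp(2*t)/4.


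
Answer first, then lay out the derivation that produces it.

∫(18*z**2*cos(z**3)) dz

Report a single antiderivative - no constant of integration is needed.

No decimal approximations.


The answer is 6*sin(z**3).
Step 1. Substitute u = z**3, turning ∫(18*z**2*cos(z**3)) dz into ∫(6*cos(u)) du: now ∫(6*cos(u)) du.
Step 2. Evaluate the standard form: now 6*sin(u).
Step 3. Substitute back u = z**3: now 6*sin(z**3).
Answer: 6*sin(z**3).


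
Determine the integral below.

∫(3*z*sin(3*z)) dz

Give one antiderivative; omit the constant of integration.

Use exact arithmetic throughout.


Answer: -z*cos(3*z) + sin(3*z)/3.


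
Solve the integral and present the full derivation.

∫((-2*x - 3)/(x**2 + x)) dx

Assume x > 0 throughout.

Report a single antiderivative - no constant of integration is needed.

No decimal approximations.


Step 1. Decompose ∫((-2*x - 3)/(x**2 + x)) dx by partial fractions, (-2*x - 3)/(x**2 + x) = 1/(x + 1) - 3/x: now ∫(-3/x) dx + ∫(1/(x + 1)) dx.
Step 2. Evaluate the standard form [assuming x > -1]: now log(x + 1) + ∫(-3/x) dx.
Step 3. Evaluate the standard form [assuming x > 0]: now -3*log(x) + log(x + 1).
Answer: -3*log(x) + log(x + 1).


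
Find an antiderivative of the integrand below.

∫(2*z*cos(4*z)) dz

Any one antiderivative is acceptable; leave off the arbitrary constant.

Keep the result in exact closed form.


Answer: z*sin(4*z)/2 + cos(4*z)/8.


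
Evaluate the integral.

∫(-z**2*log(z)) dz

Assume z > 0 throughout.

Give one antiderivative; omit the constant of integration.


Answer: -z**3*log(z)/3 + z**3/9.


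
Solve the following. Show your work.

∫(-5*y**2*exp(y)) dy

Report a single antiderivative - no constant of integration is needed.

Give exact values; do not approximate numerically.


Step 1. Integrate ∫(-5*y**2*exp(y)) dy by parts with u = y**2, dv = (-5*exp(y)) dy, so v = -5*exp(y): now -5*y**2*exp(y) + ∫(10*y*exp(y)) dy.
Step 2. Integrate ∫(10*y*exp(y)) dy by parts with u = y, dv = (10*exp(y)) dy, so v = 10*exp(y): now -5*y**2*exp(y) + 10*y*exp(y) + ∫(-10*exp(y)) dy.
Step 3. Evaluate the standard form: now -5*y**2*exp(y) + 10*y*exp(y) - 10*exp(y).
Answer: -5*y**2*exp(y) + 10*y*exp(y) - 10*exp(y).


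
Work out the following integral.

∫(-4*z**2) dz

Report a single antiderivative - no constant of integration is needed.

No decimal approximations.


Answer: -4*z**3/3.


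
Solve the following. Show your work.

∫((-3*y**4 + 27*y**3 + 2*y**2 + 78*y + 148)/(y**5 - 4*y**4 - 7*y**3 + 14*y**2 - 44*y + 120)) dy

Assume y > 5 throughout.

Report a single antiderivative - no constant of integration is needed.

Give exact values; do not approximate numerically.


Step 1. Decompose ∫((-3*y**4 + 27*y**3 + 2*y**2 + 78*y + 148)/(y**5 - 4*y**4 - 7*y**3 + 14*y**2 - 44*y + 120)) dy by partial fractions, (-3*y**4 + 27*y**3 + 2*y**2 + 78*y + 148)/(y**5 - 4*y**4 - 7*y**3 + 14*y**2 - 44*y + 120) = 2/(y**2 + 4) - 2/(y + 3) - 4/(y - 2) + 3/(y - 5): now ∫(3/(y - 5)) dy + ∫(-4/(y - 2)) dy + ∫(-2/(y + 3)) dy + ∫(2/(y**2 + 4)) dy.
Step 2. Evaluate the standard form [assuming y > 2]: now -4*log(y - 2) + ∫(3/(y - 5)) dy + ∫(-2/(y + 3)) dy + ∫(2/(y**2 + 4)) dy.
Step 3. Evaluate the standard form [assuming y > -3]: now -4*log(y - 2) - 2*log(y + 3) + ∫(3/(y - 5)) dy + ∫(2/(y**2 + 4)) dy.
Step 4. Evaluate the standard form [assuming y > 5]: now 3*log(y - 5) - 4*log(y - 2) - 2*log(y + 3) + ∫(2/(y**2 + 4)) dy.
Step 5. Evaluate the standard form: now 3*log(y - 5) - 4*log(y - 2) - 2*log(y + 3) + atan(y/2).
Answer: 3*log(y - 5) - 4*log(y - 2) - 2*log(y + 3) + atan(y/2).


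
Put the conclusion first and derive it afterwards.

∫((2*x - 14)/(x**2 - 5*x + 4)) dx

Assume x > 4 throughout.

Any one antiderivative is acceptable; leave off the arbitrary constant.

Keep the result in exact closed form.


The answer is -2*log(x - 4) + 4*log(x - 1).
Step 1. Decompose ∫((2*x - 14)/(x**2 - 5*x + 4)) dx by partial fractions, (2*x - 14)/(x**2 - 5*x + 4) = 4/(x - 1) - 2/(x - 4): now ∫(-2/(x - 4)) dx + ∫(4/(x - 1)) dx.
Step 2. Evaluate the standard form [assuming x > 1]: now 4*log(x - 1) + ∫(-2/(x - 4)) dx.
Step 3. Evaluate the standard form [assuming x > 4]: now -2*log(x - 4) + 4*log(x - 1).
Answer: -2*log(x - 4) + 4*log(x - 1).


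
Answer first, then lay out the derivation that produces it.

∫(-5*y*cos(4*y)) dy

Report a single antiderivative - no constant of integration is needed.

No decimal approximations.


The answer is -5*y*sin(4*y)/4 - 5*cos(4*y)/16.
Step 1. Integrate ∫(-5*y*cos(4*y)) dy by parts with u = y, dv = (-5*cos(4*y)) dy, so v = -5*sin(4*y)/4: now -5*y*sin(4*y)/4 + ∫(5*sin(4*y)/4) dy.
Step 2. Evaluate the standard form: now -5*y*sin(4*y)/4 - 5*cos(4*y)/16.
Answer: -5*y*sin(4*y)/4 - 5*cos(4*y)/16.


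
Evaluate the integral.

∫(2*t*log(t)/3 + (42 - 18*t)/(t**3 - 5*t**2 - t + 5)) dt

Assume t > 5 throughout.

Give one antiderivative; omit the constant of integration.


Answer: t**2*log(t)/3 - t**2/6 - 2*log(t - 5) - 3*log(t - 1) + 5*log(t + 1).


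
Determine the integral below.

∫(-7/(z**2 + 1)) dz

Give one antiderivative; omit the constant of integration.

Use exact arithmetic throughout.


Answer: -7*atan(z).


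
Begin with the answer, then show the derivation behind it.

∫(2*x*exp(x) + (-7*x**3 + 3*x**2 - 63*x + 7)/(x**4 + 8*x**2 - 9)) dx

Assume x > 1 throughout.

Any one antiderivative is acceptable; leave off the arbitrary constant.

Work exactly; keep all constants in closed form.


The answer is 2*x*exp(x) - 2*exp(x) - 3*log(x - 1) - 4*log(x + 1) + 2*atan(x/3)/3.
Step 1. Rewrite: now ∫(2*x*exp(x)) dx + ∫((-7*x**3 + 3*x**2 - 63*x + 7)/(x**4 + 8*x**2 - 9)) dx.
Step 2. Decompose ∫((-7*x**3 + 3*x**2 - 63*x + 7)/(x**4 + 8*x**2 - 9)) dx by partial fractions, (-7*x**3 + 3*x**2 - 63*x + 7)/(x**4 + 8*x**2 - 9) = 2/(x**2 + 9) - 4/(x + 1) - 3/(x - 1): now ∫(2*x*exp(x)) dx + ∫(-3/(x - 1)) dx + ∫(-4/(x + 1)) dx + ∫(2/(x**2 + 9)) dx.
Step 3. Evaluate the standard form [assuming x > 1]: now -3*log(x - 1) + ∫(2*x*exp(x)) dx + ∫(-4/(x + 1)) dx + ∫(2/(x**2 + 9)) dx.
Step 4. Evaluate the standard form [assuming x > -1]: now -3*log(x - 1) - 4*log(x + 1) + ∫(2*x*exp(x)) dx + ∫(2/(x**2 + 9)) dx.
Step 5. Evaluate the standard form: now -3*log(x - 1) - 4*log(x + 1) + 2*atan(x/3)/3 + ∫(2*x*exp(x)) dx.
Step 6. Integrate ∫(2*x*exp(x)) dx by parts with u = x, dv = (2*exp(x)) dx, so v = 2*exp(x): now 2*x*exp(x) - 3*log(x - 1) - 4*log(x + 1) + 2*atan(x/3)/3 + ∫(-2*exp(x)) dx.
Step 7. Evaluate the standard form: now 2*x*exp(x) - 2*exp(x) - 3*log(x - 1) - 4*log(x + 1) + 2*atan(x/3)/3.
Answer: 2*x*exp(x) - 2*exp(x) - 3*log(x - 1) - 4*log(x + 1) + 2*atan(x/3)/3.


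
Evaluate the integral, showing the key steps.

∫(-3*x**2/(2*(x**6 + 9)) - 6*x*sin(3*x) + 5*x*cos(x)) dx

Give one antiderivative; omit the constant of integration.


Step 1. Rewrite: now ∫(-6*x*sin(3*x)) dx + ∫(5*x*cos(x)) dx + ∫(-3*x**2/(2*(x**6 + 9))) dx.
Step 2. Integrate ∫(5*x*cos(x)) dx by parts with u = x, dv = (5*cos(x)) dx, so v = 5*sin(x): now 5*x*sin(x) + ∫(-6*x*sin(3*x)) dx + ∫(-3*x**2/(2*(x**6 + 9))) dx + ∫(-5*sin(x)) dx.
Step 3. Evaluate the standard form: now 5*x*sin(x) + 5*cos(x) + ∫(-6*x*sin(3*x)) dx + ∫(-3*x**2/(2*(x**6 + 9))) dx.
Step 4. Integrate ∫(-6*x*sin(3*x)) dx by parts with u = x, dv = (-6*sin(3*x)) dx, so v = 2*cos(3*x): now 5*x*sin(x) + 2*x*cos(3*x) + 5*cos(x) + ∫(-3*x**2/(2*(x**6 + 9))) dx + ∫(-2*cos(3*x)) dx.
Step 5. Evaluate the standard form: now 5*x*sin(x) + 2*x*cos(3*x) - 2*sin(3*x)/3 + 5*cos(x) + ∫(-3*x**2/(2*(x**6 + 9))) dx.
Step 6. Substitute u = x**3, turning ∫(-3*x**2/(2*(x**6 + 9))) dx into ∫(-1/(2*(u**2 + 9))) du: now 5*x*sin(x) + 2*x*cos(3*x) - 2*sin(3*x)/3 + 5*cos(x) + ∫(-1/(2*(u**2 + 9))) du.
Step 7. Evaluate the standard form: now 5*x*sin(x) + 2*x*cos(3*x) - 2*sin(3*x)/3 + 5*cos(x) - atan(u/3)/6.
Step 8. Substitute back u = x**3: now 5*x*sin(x) + 2*x*cos(3*x) - 2*sin(3*x)/3 + 5*cos(x) - atan(x**3/3)/6.
Answer: 5*x*sin(x) + 2*x*cos(3*x) - 2*sin(3*x)/3 + 5*cos(x) - atan(x**3/3)/6.


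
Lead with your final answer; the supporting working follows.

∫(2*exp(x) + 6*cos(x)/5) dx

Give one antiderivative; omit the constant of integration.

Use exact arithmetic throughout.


The answer is 2*exp(x) + 6*sin(x)/5.
Step 1. Rewrite: now ∫(2*exp(x)) dx + ∫(6*cos(x)/5) dx.
Step 2. Evaluate the standard form: now 2*exp(x) + ∫(6*cos(x)/5) dx.
Step 3. Evaluate the standard form: now 2*exp(x) + 6*sin(x)/5.
Answer: 2*exp(x) + 6*sin(x)/5.


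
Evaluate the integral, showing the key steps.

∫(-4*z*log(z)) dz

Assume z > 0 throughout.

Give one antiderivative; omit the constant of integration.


Step 1. Integrate ∫(-4*z*log(z)) dz by parts with u = log(z), dv = (-4*z) dz, so v = -2*z**2 [assuming z > 0]: now -2*z**2*log(z) + ∫(2*z) dz.
Step 2. Evaluate the standard form: now -2*z**2*log(z) + z**2.
Answer: -2*z**2*log(z) + z**2.


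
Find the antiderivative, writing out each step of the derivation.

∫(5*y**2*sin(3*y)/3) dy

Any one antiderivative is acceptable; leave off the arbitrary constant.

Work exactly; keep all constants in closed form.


Step 1. Integrate ∫(5*y**2*sin(3*y)/3) dy by parts with u = y**2, dv = (5*sin(3*y)/3) dy, so v = -5*cos(3*y)/9: now -5*y**2*cos(3*y)/9 + ∫(10*y*cos(3*y)/9) dy.
Step 2. Integrate ∫(10*y*cos(3*y)/9) dy by parts with u = y, dv = (10*cos(3*y)/9) dy, so v = 10*sin(3*y)/27: now -5*y**2*cos(3*y)/9 + 10*y*sin(3*y)/27 + ∫(-10*sin(3*y)/27) dy.
Step 3. Evaluate the standard form: now -5*y**2*cos(3*y)/9 + 10*y*sin(3*y)/27 + 10*cos(3*y)/81.
Answer: -5*y**2*cos(3*y)/9 + 10*y*sin(3*y)/27 + 10*cos(3*y)/81.


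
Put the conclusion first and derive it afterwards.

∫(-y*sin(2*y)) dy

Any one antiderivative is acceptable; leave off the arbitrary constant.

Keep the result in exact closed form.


The answer is y*cos(2*y)/2 - sin(2*y)/4.
Step 1. Integrate ∫(-y*sin(2*y)) dy by parts with u = y, dv = (-sin(2*y)) dy, so v = cos(2*y)/2: now y*cos(2*y)/2 + ∫(-cos(2*y)/2) dy.
Step 2. Evaluate the standard form: now y*cos(2*y)/2 - sin(2*y)/4.
Answer: y*cos(2*y)/2 - sin(2*y)/4.


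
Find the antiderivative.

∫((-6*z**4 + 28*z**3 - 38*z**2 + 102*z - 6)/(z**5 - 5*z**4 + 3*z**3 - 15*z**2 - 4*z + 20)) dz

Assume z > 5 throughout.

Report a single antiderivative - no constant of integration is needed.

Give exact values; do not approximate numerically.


Answer: -log(z - 5) - 2*log(z - 1) - 3*log(z + 1) + atan(z/2).


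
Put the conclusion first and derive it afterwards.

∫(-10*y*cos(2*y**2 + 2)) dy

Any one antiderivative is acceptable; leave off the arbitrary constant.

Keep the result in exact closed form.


The answer is -5*sin(2*y**2 + 2)/2.
Step 1. Substitute u = y**2 + 1, turning ∫(-10*y*cos(2*y**2 + 2)) dy into ∫(-5*cos(2*u)) du: now ∫(-5*cos(2*u)) du.
Step 2. Evaluate the standard form: now -5*sin(2*u)/2.
Step 3. Substitute back u = y**2 + 1: now -5*sin(2*y**2 + 2)/2.
Answer: -5*sin(2*y**2 + 2)/2.


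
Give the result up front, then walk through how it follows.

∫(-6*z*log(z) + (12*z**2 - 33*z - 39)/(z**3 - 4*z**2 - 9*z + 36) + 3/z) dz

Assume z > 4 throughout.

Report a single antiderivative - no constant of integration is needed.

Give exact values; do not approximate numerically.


The answer is -3*z**2*log(z) + 3*z**2/2 + 3*log(z) + 3*log(z - 4) + 5*log(z - 3) + 4*log(z + 3).
Step 1. Rewrite: now ∫(3/z) dz + ∫(-6*z*log(z)) dz + ∫((12*z**2 - 33*z - 39)/(z**3 - 4*z**2 - 9*z + 36)) dz.
Step 2. Integrate ∫(-6*z*log(z)) dz by parts with u = log(z), dv = (-6*z) dz, so v = -3*z**2 [assuming z > 0]: now -3*z**2*log(z) + ∫(3/z) dz + ∫(3*z) dz + ∫((12*z**2 - 33*z - 39)/(z**3 - 4*z**2 - 9*z + 36)) dz.
Step 3. Evaluate the standard form: now -3*z**2*log(z) + 3*z**2/2 + ∫(3/z) dz + ∫((12*z**2 - 33*z - 39)/(z**3 - 4*z**2 - 9*z + 36)) dz.
Step 4. Decompose ∫((12*z**2 - 33*z - 39)/(z**3 - 4*z**2 - 9*z + 36)) dz by partial fractions, (12*z**2 - 33*z - 39)/(z**3 - 4*z**2 - 9*z + 36) = 4/(z + 3) + 5/(z - 3) + 3/(z - 4): now -3*z**2*log(z) + 3*z**2/2 + ∫(3/z) dz + ∫(3/(z - 4)) dz + ∫(5/(z - 3)) dz + ∫(4/(z + 3)) dz.
Step 5. Evaluate the standard form [assuming z > -3]: now -3*z**2*log(z) + 3*z**2/2 + 4*log(z + 3) + ∫(3/z) dz + ∫(3/(z - 4)) dz + ∫(5/(z - 3)) dz.
Step 6. Evaluate the standard form [assuming z > 4]: now -3*z**2*log(z) + 3*z**2/2 + 3*log(z - 4) + 4*log(z + 3) + ∫(3/z) dz + ∫(5/(z - 3)) dz.
Step 7. Evaluate the standard form [assuming z > 3]: now -3*z**2*log(z) + 3*z**2/2 + 3*log(z - 4) + 5*log(z - 3) + 4*log(z + 3) + ∫(3/z) dz.
Step 8. Evaluate the standard form [assuming z > 0]: now -3*z**2*log(z) + 3*z**2/2 + 3*log(z) + 3*log(z - 4) + 5*log(z - 3) + 4*log(z + 3).
Answer: -3*z**2*log(z) + 3*z**2/2 + 3*log(z) + 3*log(z - 4) + 5*log(z - 3) + 4*log(z + 3).


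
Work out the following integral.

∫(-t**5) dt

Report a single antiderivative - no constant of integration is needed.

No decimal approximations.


Answer: -t**6/6.


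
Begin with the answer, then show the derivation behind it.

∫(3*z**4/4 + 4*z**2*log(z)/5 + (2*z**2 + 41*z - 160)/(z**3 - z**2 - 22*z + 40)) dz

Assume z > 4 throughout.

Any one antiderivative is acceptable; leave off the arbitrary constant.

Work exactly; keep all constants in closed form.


The answer is 3*z**5/20 + 4*z**3*log(z)/15 - 4*z**3/45 + 2*log(z - 4) + 5*log(z - 2) - 5*log(z + 5).
Step 1. Rewrite: now ∫(3*z**4/4) dz + ∫(4*z**2*log(z)/5) dz + ∫((2*z**2 + 41*z - 160)/(z**3 - z**2 - 22*z + 40)) dz.
Step 2. Integrate ∫(4*z**2*log(z)/5) dz by parts with u = log(z), dv = (4*z**2/5) dz, so v = 4*z**3/15 [assuming z > 0]: now 4*z**3*log(z)/15 + ∫(-4*z**2/15) dz + ∫(3*z**4/4) dz + ∫((2*z**2 + 41*z - 160)/(z**3 - z**2 - 22*z + 40)) dz.
Step 3. Evaluate the standard form: now 4*z**3*log(z)/15 - 4*z**3/45 + ∫(3*z**4/4) dz + ∫((2*z**2 + 41*z - 160)/(z**3 - z**2 - 22*z + 40)) dz.
Step 4. Decompose ∫((2*z**2 + 41*z - 160)/(z**3 - z**2 - 22*z + 40)) dz by partial fractions, (2*z**2 + 41*z - 160)/(z**3 - z**2 - 22*z + 40) = -5/(z + 5) + 5/(z - 2) + 2/(z - 4): now 4*z**3*log(z)/15 - 4*z**3/45 + ∫(3*z**4/4) dz + ∫(2/(z - 4)) dz + ∫(5/(z - 2)) dz + ∫(-5/(z + 5)) dz.
Step 5. Evaluate the standard form [assuming z > 4]: now 4*z**3*log(z)/15 - 4*z**3/45 + 2*log(z - 4) + ∫(3*z**4/4) dz + ∫(5/(z - 2)) dz + ∫(-5/(z + 5)) dz.
Step 6. Evaluate the standard form [assuming z > -5]: now 4*z**3*log(z)/15 - 4*z**3/45 + 2*log(z - 4) - 5*log(z + 5) + ∫(3*z**4/4) dz + ∫(5/(z - 2)) dz.
Step 7. Evaluate the standard form [assuming z > 2]: now 4*z**3*log(z)/15 - 4*z**3/45 + 2*log(z - 4) + 5*log(z - 2) - 5*log(z + 5) + ∫(3*z**4/4) dz.
Step 8. Evaluate the standard form: now 3*z**5/20 + 4*z**3*log(z)/15 - 4*z**3/45 + 2*log(z - 4) + 5*log(z - 2) - 5*log(z + 5).
Answer: 3*z**5/20 + 4*z**3*log(z)/15 - 4*z**3/45 + 2*log(z - 4) + 5*log(z - 2) - 5*log(z + 5).


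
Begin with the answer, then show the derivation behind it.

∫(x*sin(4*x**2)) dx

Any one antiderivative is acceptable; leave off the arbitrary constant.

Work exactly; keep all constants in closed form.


The answer is -cos(4*x**2)/8.
Step 1. Substitute u = x**2, turning ∫(x*sin(4*x**2)) dx into ∫(sin(4*u)/2) du: now ∫(sin(4*u)/2) du.
Step 2. Evaluate the standard form: now -cos(4*u)/8.
Step 3. Substitute back u = x**2: now -cos(4*x**2)/8.
Answer: -cos(4*x**2)/8.


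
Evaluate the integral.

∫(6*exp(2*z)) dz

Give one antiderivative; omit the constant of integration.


Answer: 3*exp(2*z).


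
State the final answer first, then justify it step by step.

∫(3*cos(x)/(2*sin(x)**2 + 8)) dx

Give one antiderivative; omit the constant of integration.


The answer is 3*atan(sin(x)/2)/4.
Step 1. Substitute u = sin(x), turning ∫(3*cos(x)/(2*sin(x)**2 + 8)) dx into ∫(3/(2*(u**2 + 4))) du: now ∫(3/(2*(u**2 + 4))) du.
Step 2. Evaluate the standard form: now 3*atan(u/2)/4.
Step 3. Substitute back u = sin(x): now 3*atan(sin(x)/2)/4.
Answer: 3*atan(sin(x)/2)/4.


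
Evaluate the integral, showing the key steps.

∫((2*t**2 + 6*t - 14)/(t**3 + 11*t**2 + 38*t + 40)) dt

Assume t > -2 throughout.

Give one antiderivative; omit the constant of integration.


Step 1. Decompose ∫((2*t**2 + 6*t - 14)/(t**3 + 11*t**2 + 38*t + 40)) dt by partial fractions, (2*t**2 + 6*t - 14)/(t**3 + 11*t**2 + 38*t + 40) = 2/(t + 5) + 3/(t + 4) - 3/(t + 2): now ∫(-3/(t + 2)) dt + ∫(3/(t + 4)) dt + ∫(2/(t + 5)) dt.
Step 2. Evaluate the standard form [assuming t > -4]: now 3*log(t + 4) + ∫(-3/(t + 2)) dt + ∫(2/(t + 5)) dt.
Step 3. Evaluate the standard form [assuming t > -5]: now 3*log(t + 4) + 2*log(t + 5) + ∫(-3/(t + 2)) dt.
Step 4. Evaluate the standard form [assuming t > -2]: now -3*log(t + 2) + 3*log(t + 4) + 2*log(t + 5).
Answer: -3*log(t + 2) + 3*log(t + 4) + 2*log(t + 5).


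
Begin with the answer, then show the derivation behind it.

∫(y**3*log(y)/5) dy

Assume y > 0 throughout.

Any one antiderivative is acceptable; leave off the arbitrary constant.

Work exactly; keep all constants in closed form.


The answer is y**4*log(y)/20 - y**4/80.
Step 1. Integrate ∫(y**3*log(y)/5) dy by parts with u = log(y), dv = (y**3/5) dy, so v = y**4/20 [assuming y > 0]: now y**4*log(y)/20 + ∫(-y**3/20) dy.
Step 2. Evaluate the standard form: now y**4*log(y)/20 - y**4/80.
Answer: y**4*log(y)/20 - y**4/80.


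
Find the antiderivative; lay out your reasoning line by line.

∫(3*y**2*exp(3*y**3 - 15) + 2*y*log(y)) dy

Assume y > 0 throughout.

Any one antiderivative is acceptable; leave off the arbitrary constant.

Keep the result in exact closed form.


Step 1. Rewrite: now ∫(2*y*log(y)) dy + ∫(3*y**2*exp(3*y**3 - 15)) dy.
Step 2. Substitute u = y**3 - 5, turning ∫(3*y**2*exp(3*y**3 - 15)) dy into ∫(exp(3*u)) du: now ∫(2*y*log(y)) dy + ∫(exp(3*u)) du.
Step 3. Evaluate the standard form: now exp(3*u)/3 + ∫(2*y*log(y)) dy.
Step 4. Substitute back u = y**3 - 5: now exp(3*y**3 - 15)/3 + ∫(2*y*log(y)) dy.
Step 5. Integrate ∫(2*y*log(y)) dy by parts with u = log(y), dv = (2*y) dy, so v = y**2 [assuming y > 0]: now y**2*log(y) + exp(3*y**3 - 15)/3 + ∫(-y) dy.
Step 6. Evaluate the standard form: now y**2*log(y) - y**2/2 + exp(3*y**3 - 15)/3.
Answer: y**2*log(y) - y**2/2 + exp(3*y**3 - 15)/3.


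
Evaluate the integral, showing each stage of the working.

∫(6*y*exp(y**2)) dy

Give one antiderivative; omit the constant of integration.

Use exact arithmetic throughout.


Step 1. Substitute u = y**2, turning ∫(6*y*exp(y**2)) dy into ∫(3*exp(u)) du: now ∫(3*exp(u)) du.
Step 2. Evaluate the standard form: now 3*exp(u).
Step 3. Substitute back u = y**2: now 3*exp(y**2).
Answer: 3*exp(y**2).


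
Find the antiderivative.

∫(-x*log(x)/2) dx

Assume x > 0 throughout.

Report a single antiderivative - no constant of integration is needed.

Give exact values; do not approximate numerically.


Answer: -x**2*log(x)/4 + x**2/8.


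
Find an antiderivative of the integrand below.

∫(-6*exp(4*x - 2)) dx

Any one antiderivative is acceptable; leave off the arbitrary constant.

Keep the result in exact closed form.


Answer: -3*exp(4*x - 2)/2.


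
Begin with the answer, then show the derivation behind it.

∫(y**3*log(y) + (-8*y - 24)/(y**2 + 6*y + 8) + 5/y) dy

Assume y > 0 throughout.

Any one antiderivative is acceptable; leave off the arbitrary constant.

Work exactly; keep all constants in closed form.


The answer is y**4*log(y)/4 - y**4/16 + 5*log(y) - 4*log(y + 2) - 4*log(y + 4).
Step 1. Rewrite: now ∫(5/y) dy + ∫(y**3*log(y)) dy + ∫((-8*y - 24)/(y**2 + 6*y + 8)) dy.
Step 2. Integrate ∫(y**3*log(y)) dy by parts with u = log(y), dv = (y**3) dy, so v = y**4/4 [assuming y > 0]: now y**4*log(y)/4 + ∫(5/y) dy + ∫(-y**3/4) dy + ∫((-8*y - 24)/(y**2 + 6*y + 8)) dy.
Step 3. Evaluate the standard form: now y**4*log(y)/4 - y**4/16 + ∫(5/y) dy + ∫((-8*y - 24)/(y**2 + 6*y + 8)) dy.
Step 4. Decompose ∫((-8*y - 24)/(y**2 + 6*y + 8)) dy by partial fractions, (-8*y - 24)/(y**2 + 6*y + 8) = -4/(y + 4) - 4/(y + 2): now y**4*log(y)/4 - y**4/16 + ∫(5/y) dy + ∫(-4/(y + 2)) dy + ∫(-4/(y + 4)) dy.
Step 5. Evaluate the standard form [assuming y > -4]: now y**4*log(y)/4 - y**4/16 - 4*log(y + 4) + ∫(5/y) dy + ∫(-4/(y + 2)) dy.
Step 6. Evaluate the standard form [assuming y > -2]: now y**4*log(y)/4 - y**4/16 - 4*log(y + 2) - 4*log(y + 4) + ∫(5/y) dy.
Step 7. Evaluate the standard form [assuming y > 0]: now y**4*log(y)/4 - y**4/16 + 5*log(y) - 4*log(y + 2) - 4*log(y + 4).
Answer: y**4*log(y)/4 - y**4/16 + 5*log(y) - 4*log(y + 2) - 4*log(y + 4).


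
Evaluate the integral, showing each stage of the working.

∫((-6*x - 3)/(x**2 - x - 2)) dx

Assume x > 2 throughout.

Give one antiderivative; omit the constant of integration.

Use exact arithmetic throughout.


Step 1. Decompose ∫((-6*x - 3)/(x**2 - x - 2)) dx by partial fractions, (-6*x - 3)/(x**2 - x - 2) = -1/(x + 1) - 5/(x - 2): now ∫(-5/(x - 2)) dx + ∫(-1/(x + 1)) dx.
Step 2. Evaluate the standard form [assuming x > -1]: now -log(x + 1) + ∫(-5/(x - 2)) dx.
Step 3. Evaluate the standard form [assuming x > 2]: now -5*log(x - 2) - log(x + 1).
Answer: -5*log(x - 2) - log(x + 1).


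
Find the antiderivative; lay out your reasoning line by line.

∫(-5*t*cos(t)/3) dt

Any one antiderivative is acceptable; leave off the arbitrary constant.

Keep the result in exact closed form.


Step 1. Integrate ∫(-5*t*cos(t)/3) dt by parts with u = t, dv = (-5*cos(t)/3) dt, so v = -5*sin(t)/3: now -5*t*sin(t)/3 + ∫(5*sin(t)/3) dt.
Step 2. Evaluate the standard form: now -5*t*sin(t)/3 - 5*cos(t)/3.
Answer: -5*t*sin(t)/3 - 5*cos(t)/3.


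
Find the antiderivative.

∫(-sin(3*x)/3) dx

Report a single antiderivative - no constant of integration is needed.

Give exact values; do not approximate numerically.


Answer: cos(3*x)/9.


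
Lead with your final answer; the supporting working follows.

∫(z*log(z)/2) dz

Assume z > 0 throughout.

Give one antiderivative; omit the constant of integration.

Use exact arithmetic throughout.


The answer is z**2*log(z)/4 - z**2/8.
Step 1. Integrate ∫(z*log(z)/2) dz by parts with u = log(z), dv = (z/2) dz, so v = z**2/4 [assuming z > 0]: now z**2*log(z)/4 + ∫(-z/4) dz.
Step 2. Evaluate the standard form: now z**2*log(z)/4 - z**2/8.
Answer: z**2*log(z)/4 - z**2/8.


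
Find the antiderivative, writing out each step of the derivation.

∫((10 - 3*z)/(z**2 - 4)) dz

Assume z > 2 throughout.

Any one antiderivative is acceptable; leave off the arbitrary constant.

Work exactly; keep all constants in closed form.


Step 1. Decompose ∫((10 - 3*z)/(z**2 - 4)) dz by partial fractions, (10 - 3*z)/(z**2 - 4) = -4/(z + 2) + 1/(z - 2): now ∫(1/(z - 2)) dz + ∫(-4/(z + 2)) dz.
Step 2. Evaluate the standard form [assuming z > -2]: now -4*log(z + 2) + ∫(1/(z - 2)) dz.
Step 3. Evaluate the standard form [assuming z > 2]: now log(z - 2) - 4*log(z + 2).
Answer: log(z - 2) - 4*log(z + 2).


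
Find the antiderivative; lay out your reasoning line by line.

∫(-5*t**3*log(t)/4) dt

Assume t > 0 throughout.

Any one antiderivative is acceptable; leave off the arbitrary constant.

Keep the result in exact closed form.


Step 1. Integrate ∫(-5*t**3*log(t)/4) dt by parts with u = log(t), dv = (-5*t**3/4) dt, so v = -5*t**4/16 [assuming t > 0]: now -5*t**4*log(t)/16 + ∫(5*t**3/16) dt.
Step 2. Evaluate the standard form: now -5*t**4*log(t)/16 + 5*t**4/64.
Answer: -5*t**4*log(t)/16 + 5*t**4/64.


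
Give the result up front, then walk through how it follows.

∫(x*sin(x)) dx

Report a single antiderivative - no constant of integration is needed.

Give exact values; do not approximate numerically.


The answer is -x*cos(x) + sin(x).
Step 1. Integrate ∫(x*sin(x)) dx by parts with u = x, dv = (sin(x)) dx, so v = -cos(x): now -x*cos(x) + ∫(cos(x)) dx.
Step 2. Evaluate the standard form: now -x*cos(x) + sin(x).
Answer: -x*cos(x) + sin(x).


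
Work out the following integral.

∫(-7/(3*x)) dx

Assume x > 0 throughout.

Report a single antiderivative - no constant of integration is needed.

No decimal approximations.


Answer: -7*log(x)/3.


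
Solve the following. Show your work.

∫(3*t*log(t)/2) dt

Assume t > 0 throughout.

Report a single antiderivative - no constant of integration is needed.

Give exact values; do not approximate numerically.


Step 1. Integrate ∫(3*t*log(t)/2) dt by parts with u = log(t), dv = (3*t/2) dt, so v = 3*t**2/4 [assuming t > 0]: now 3*t**2*log(t)/4 + ∫(-3*t/4) dt.
Step 2. Evaluate the standard form: now 3*t**2*log(t)/4 - 3*t**2/8.
Answer: 3*t**2*log(t)/4 - 3*t**2/8.


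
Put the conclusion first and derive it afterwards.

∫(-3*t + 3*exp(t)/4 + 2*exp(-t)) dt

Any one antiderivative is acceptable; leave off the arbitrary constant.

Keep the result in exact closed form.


The answer is -3*t**2/2 + 3*exp(t)/4 - 2*exp(-t).
Step 1. Rewrite: now ∫(-3*t) dt + ∫(2*exp(-t)) dt + ∫(3*exp(t)/4) dt.
Step 2. Evaluate the standard form: now -3*t**2/2 + ∫(2*exp(-t)) dt + ∫(3*exp(t)/4) dt.
Step 3. Evaluate the standard form: now -3*t**2/2 + ∫(3*exp(t)/4) dt - 2*exp(-t).
Step 4. Evaluate the standard form: now -3*t**2/2 + 3*exp(t)/4 - 2*exp(-t).
Answer: -3*t**2/2 + 3*exp(t)/4 - 2*exp(-t).


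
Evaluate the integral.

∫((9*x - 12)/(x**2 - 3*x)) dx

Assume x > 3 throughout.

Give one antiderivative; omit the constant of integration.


Answer: 4*log(x) + 5*log(x - 3).


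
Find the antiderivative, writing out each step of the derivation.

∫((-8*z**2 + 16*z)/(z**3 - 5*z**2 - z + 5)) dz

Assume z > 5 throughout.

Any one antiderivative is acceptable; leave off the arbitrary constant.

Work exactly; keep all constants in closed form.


Step 1. Decompose ∫((-8*z**2 + 16*z)/(z**3 - 5*z**2 - z + 5)) dz by partial fractions, (-8*z**2 + 16*z)/(z**3 - 5*z**2 - z + 5) = -2/(z + 1) - 1/(z - 1) - 5/(z - 5): now ∫(-5/(z - 5)) dz + ∫(-1/(z - 1)) dz + ∫(-2/(z + 1)) dz.
Step 2. Evaluate the standard form [assuming z > -1]: now -2*log(z + 1) + ∫(-5/(z - 5)) dz + ∫(-1/(z - 1)) dz.
Step 3. Evaluate the standard form [assuming z > 5]: now -5*log(z - 5) - 2*log(z + 1) + ∫(-1/(z - 1)) dz.
Step 4. Evaluate the standard form [assuming z > 1]: now -5*log(z - 5) - log(z - 1) - 2*log(z + 1).
Answer: -5*log(z - 5) - log(z - 1) - 2*log(z + 1).


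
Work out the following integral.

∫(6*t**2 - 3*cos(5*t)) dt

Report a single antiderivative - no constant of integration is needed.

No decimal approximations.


Answer: 2*t**3 - 3*sin(5*t)/5.


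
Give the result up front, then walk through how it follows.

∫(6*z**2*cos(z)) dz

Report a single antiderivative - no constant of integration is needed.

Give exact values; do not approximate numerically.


The answer is 6*z**2*sin(z) + 12*z*cos(z) - 12*sin(z).
Step 1. Integrate ∫(6*z**2*cos(z)) dz by parts with u = z**2, dv = (6*cos(z)) dz, so v = 6*sin(z): now 6*z**2*sin(z) + ∫(-12*z*sin(z)) dz.
Step 2. Integrate ∫(-12*z*sin(z)) dz by parts with u = z, dv = (-12*sin(z)) dz, so v = 12*cos(z): now 6*z**2*sin(z) + 12*z*cos(z) + ∫(-12*cos(z)) dz.
Step 3. Evaluate the standard form: now 6*z**2*sin(z) + 12*z*cos(z) - 12*sin(z).
Answer: 6*z**2*sin(z) + 12*z*cos(z) - 12*sin(z).


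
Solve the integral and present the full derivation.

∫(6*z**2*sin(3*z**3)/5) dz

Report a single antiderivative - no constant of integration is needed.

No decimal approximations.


Step 1. Substitute u = z**3, turning ∫(6*z**2*sin(3*z**3)/5) dz into ∫(2*sin(3*u)/5) du: now ∫(2*sin(3*u)/5) du.
Step 2. Evaluate the standard form: now -2*cos(3*u)/15.
Step 3. Substitute back u = z**3: now -2*cos(3*z**3)/15.
Answer: -2*cos(3*z**3)/15.


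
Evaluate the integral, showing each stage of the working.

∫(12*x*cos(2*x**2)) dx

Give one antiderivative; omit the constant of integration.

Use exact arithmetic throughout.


Step 1. Substitute u = x**2, turning ∫(12*x*cos(2*x**2)) dx into ∫(6*cos(2*u)) du: now ∫(6*cos(2*u)) du.
Step 2. Evaluate the standard form: now 3*sin(2*u).
Step 3. Substitute back u = x**2: now 3*sin(2*x**2).
Answer: 3*sin(2*x**2).


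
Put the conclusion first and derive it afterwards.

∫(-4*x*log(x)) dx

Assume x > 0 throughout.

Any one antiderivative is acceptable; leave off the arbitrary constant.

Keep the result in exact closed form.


The answer is -2*x**2*log(x) + x**2.
Step 1. Integrate ∫(-4*x*log(x)) dx by parts with u = log(x), dv = (-4*x) dx, so v = -2*x**2 [assuming x > 0]: now -2*x**2*log(x) + ∫(2*x) dx.
Step 2. Evaluate the standard form: now -2*x**2*log(x) + x**2.
Answer: -2*x**2*log(x) + x**2.


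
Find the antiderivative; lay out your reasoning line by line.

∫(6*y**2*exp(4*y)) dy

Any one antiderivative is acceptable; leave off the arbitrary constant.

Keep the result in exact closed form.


Step 1. Integrate ∫(6*y**2*exp(4*y)) dy by parts with u = y**2, dv = (6*exp(4*y)) dy, so v = 3*exp(4*y)/2: now 3*y**2*exp(4*y)/2 + ∫(-3*y*exp(4*y)) dy.
Step 2. Integrate ∫(-3*y*exp(4*y)) dy by parts with u = y, dv = (-3*exp(4*y)) dy, so v = -3*exp(4*y)/4: now 3*y**2*exp(4*y)/2 - 3*y*exp(4*y)/4 + ∫(3*exp(4*y)/4) dy.
Step 3. Evaluate the standard form: now 3*y**2*exp(4*y)/2 - 3*y*exp(4*y)/4 + 3*exp(4*y)/16.
Answer: 3*y**2*exp(4*y)/2 - 3*y*exp(4*y)/4 + 3*exp(4*y)/16.


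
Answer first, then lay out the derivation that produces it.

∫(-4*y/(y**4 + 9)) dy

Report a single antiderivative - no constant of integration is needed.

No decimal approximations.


The answer is -2*atan(y**2/3)/3.
Step 1. Substitute u = y**2, turning ∫(-4*y/(y**4 + 9)) dy into ∫(-2/(u**2 + 9)) du: now ∫(-2/(u**2 + 9)) du.
Step 2. Evaluate the standard form: now -2*atan(u/3)/3.
Step 3. Substitute back u = y**2: now -2*atan(y**2/3)/3.
Answer: -2*atan(y**2/3)/3.


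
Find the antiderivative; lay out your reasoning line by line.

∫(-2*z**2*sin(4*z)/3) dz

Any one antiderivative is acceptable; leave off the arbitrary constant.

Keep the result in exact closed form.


Step 1. Integrate ∫(-2*z**2*sin(4*z)/3) dz by parts with u = z**2, dv = (-2*sin(4*z)/3) dz, so v = cos(4*z)/6: now z**2*cos(4*z)/6 + ∫(-z*cos(4*z)/3) dz.
Step 2. Integrate ∫(-z*cos(4*z)/3) dz by parts with u = z, dv = (-cos(4*z)/3) dz, so v = -sin(4*z)/12: now z**2*cos(4*z)/6 - z*sin(4*z)/12 + ∫(sin(4*z)/12) dz.
Step 3. Evaluate the standard form: now z**2*cos(4*z)/6 - z*sin(4*z)/12 - cos(4*z)/48.
Answer: z**2*cos(4*z)/6 - z*sin(4*z)/12 - cos(4*z)/48.


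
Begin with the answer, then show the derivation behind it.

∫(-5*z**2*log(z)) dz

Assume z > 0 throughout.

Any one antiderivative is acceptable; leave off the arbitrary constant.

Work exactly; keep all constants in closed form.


The answer is -5*z**3*log(z)/3 + 5*z**3/9.
Step 1. Integrate ∫(-5*z**2*log(z)) dz by parts with u = log(z), dv = (-5*z**2) dz, so v = -5*z**3/3 [assuming z > 0]: now -5*z**3*log(z)/3 + ∫(5*z**2/3) dz.
Step 2. Evaluate the standard form: now -5*z**3*log(z)/3 + 5*z**3/9.
Answer: -5*z**3*log(z)/3 + 5*z**3/9.


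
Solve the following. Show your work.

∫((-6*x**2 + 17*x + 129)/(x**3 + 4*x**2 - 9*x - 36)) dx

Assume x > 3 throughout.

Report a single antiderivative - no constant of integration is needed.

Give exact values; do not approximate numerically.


Step 1. Decompose ∫((-6*x**2 + 17*x + 129)/(x**3 + 4*x**2 - 9*x - 36)) dx by partial fractions, (-6*x**2 + 17*x + 129)/(x**3 + 4*x**2 - 9*x - 36) = -5/(x + 4) - 4/(x + 3) + 3/(x - 3): now ∫(3/(x - 3)) dx + ∫(-4/(x + 3)) dx + ∫(-5/(x + 4)) dx.
Step 2. Evaluate the standard form [assuming x > -4]: now -5*log(x + 4) + ∫(3/(x - 3)) dx + ∫(-4/(x + 3)) dx.
Step 3. Evaluate the standard form [assuming x > 3]: now 3*log(x - 3) - 5*log(x + 4) + ∫(-4/(x + 3)) dx.
Step 4. Evaluate the standard form [assuming x > -3]: now 3*log(x - 3) - 4*log(x + 3) - 5*log(x + 4).
Answer: 3*log(x - 3) - 4*log(x + 3) - 5*log(x + 4).


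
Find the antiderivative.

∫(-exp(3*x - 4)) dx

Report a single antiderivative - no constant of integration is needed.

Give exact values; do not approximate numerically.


Answer: -exp(3*x - 4)/3.


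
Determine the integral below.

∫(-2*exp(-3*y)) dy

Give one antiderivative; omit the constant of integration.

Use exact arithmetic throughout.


Answer: 2*exp(-3*y)/3.


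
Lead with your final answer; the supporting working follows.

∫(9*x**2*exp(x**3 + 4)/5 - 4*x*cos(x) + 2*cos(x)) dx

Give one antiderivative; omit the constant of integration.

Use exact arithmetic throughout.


The answer is -4*x*sin(x) + 3*exp(x**3 + 4)/5 + 2*sin(x) - 4*cos(x).
Step 1. Rewrite: now ∫(-4*x*cos(x)) dx + ∫(9*x**2*exp(x**3 + 4)/5) dx + ∫(2*cos(x)) dx.
Step 2. Integrate ∫(-4*x*cos(x)) dx by parts with u = x, dv = (-4*cos(x)) dx, so v = -4*sin(x): now -4*x*sin(x) + ∫(9*x**2*exp(x**3 + 4)/5) dx + ∫(4*sin(x)) dx + ∫(2*cos(x)) dx.
Step 3. Evaluate the standard form: now -4*x*sin(x) - 4*cos(x) + ∫(9*x**2*exp(x**3 + 4)/5) dx + ∫(2*cos(x)) dx.
Step 4. Substitute u = x**3 + 4, turning ∫(9*x**2*exp(x**3 + 4)/5) dx into ∫(3*exp(u)/5) du: now -4*x*sin(x) - 4*cos(x) + ∫(3*exp(u)/5) du + ∫(2*cos(x)) dx.
Step 5. Evaluate the standard form: now -4*x*sin(x) + 3*exp(u)/5 - 4*cos(x) + ∫(2*cos(x)) dx.
Step 6. Substitute back u = x**3 + 4: now -4*x*sin(x) + 3*exp(x**3 + 4)/5 - 4*cos(x) + ∫(2*cos(x)) dx.
Step 7. Evaluate the standard form: now -4*x*sin(x) + 3*exp(x**3 + 4)/5 + 2*sin(x) - 4*cos(x).
Answer: -4*x*sin(x) + 3*exp(x**3 + 4)/5 + 2*sin(x) - 4*cos(x).
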